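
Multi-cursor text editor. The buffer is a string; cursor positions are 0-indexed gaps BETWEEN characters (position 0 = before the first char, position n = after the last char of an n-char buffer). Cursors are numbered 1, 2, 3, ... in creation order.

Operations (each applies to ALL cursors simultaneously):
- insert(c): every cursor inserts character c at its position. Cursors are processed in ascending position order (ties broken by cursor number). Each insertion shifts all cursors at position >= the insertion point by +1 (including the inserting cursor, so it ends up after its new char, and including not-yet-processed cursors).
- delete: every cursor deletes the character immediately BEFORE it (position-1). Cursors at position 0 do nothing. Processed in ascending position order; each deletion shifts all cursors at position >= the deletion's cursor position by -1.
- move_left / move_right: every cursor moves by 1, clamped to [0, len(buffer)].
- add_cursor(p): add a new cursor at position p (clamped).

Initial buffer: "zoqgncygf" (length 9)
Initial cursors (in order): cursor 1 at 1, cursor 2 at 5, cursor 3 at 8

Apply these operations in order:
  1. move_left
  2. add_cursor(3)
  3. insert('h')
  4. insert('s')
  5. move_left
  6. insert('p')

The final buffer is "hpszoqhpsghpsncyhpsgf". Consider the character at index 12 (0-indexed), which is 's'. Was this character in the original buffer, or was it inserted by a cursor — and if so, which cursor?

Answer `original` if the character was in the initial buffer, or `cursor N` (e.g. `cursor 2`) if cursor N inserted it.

After op 1 (move_left): buffer="zoqgncygf" (len 9), cursors c1@0 c2@4 c3@7, authorship .........
After op 2 (add_cursor(3)): buffer="zoqgncygf" (len 9), cursors c1@0 c4@3 c2@4 c3@7, authorship .........
After op 3 (insert('h')): buffer="hzoqhghncyhgf" (len 13), cursors c1@1 c4@5 c2@7 c3@11, authorship 1...4.2...3..
After op 4 (insert('s')): buffer="hszoqhsghsncyhsgf" (len 17), cursors c1@2 c4@7 c2@10 c3@15, authorship 11...44.22...33..
After op 5 (move_left): buffer="hszoqhsghsncyhsgf" (len 17), cursors c1@1 c4@6 c2@9 c3@14, authorship 11...44.22...33..
After op 6 (insert('p')): buffer="hpszoqhpsghpsncyhpsgf" (len 21), cursors c1@2 c4@8 c2@12 c3@18, authorship 111...444.222...333..
Authorship (.=original, N=cursor N): 1 1 1 . . . 4 4 4 . 2 2 2 . . . 3 3 3 . .
Index 12: author = 2

Answer: cursor 2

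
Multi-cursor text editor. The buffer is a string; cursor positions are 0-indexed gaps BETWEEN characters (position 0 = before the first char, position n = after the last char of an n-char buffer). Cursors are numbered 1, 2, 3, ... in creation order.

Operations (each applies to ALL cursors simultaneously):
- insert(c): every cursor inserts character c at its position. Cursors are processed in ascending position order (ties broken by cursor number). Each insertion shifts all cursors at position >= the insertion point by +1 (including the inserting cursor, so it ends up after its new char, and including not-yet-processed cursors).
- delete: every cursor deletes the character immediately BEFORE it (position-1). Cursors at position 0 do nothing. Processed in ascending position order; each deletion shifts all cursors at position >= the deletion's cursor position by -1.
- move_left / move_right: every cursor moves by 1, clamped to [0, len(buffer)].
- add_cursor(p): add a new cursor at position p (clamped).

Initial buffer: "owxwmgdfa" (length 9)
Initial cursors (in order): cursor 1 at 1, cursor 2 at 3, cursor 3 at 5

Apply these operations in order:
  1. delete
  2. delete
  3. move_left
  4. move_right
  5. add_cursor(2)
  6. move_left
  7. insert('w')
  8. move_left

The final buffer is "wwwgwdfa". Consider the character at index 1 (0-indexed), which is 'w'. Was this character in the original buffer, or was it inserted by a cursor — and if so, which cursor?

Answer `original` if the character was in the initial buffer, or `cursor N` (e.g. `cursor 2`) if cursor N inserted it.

Answer: cursor 2

Derivation:
After op 1 (delete): buffer="wwgdfa" (len 6), cursors c1@0 c2@1 c3@2, authorship ......
After op 2 (delete): buffer="gdfa" (len 4), cursors c1@0 c2@0 c3@0, authorship ....
After op 3 (move_left): buffer="gdfa" (len 4), cursors c1@0 c2@0 c3@0, authorship ....
After op 4 (move_right): buffer="gdfa" (len 4), cursors c1@1 c2@1 c3@1, authorship ....
After op 5 (add_cursor(2)): buffer="gdfa" (len 4), cursors c1@1 c2@1 c3@1 c4@2, authorship ....
After op 6 (move_left): buffer="gdfa" (len 4), cursors c1@0 c2@0 c3@0 c4@1, authorship ....
After op 7 (insert('w')): buffer="wwwgwdfa" (len 8), cursors c1@3 c2@3 c3@3 c4@5, authorship 123.4...
After op 8 (move_left): buffer="wwwgwdfa" (len 8), cursors c1@2 c2@2 c3@2 c4@4, authorship 123.4...
Authorship (.=original, N=cursor N): 1 2 3 . 4 . . .
Index 1: author = 2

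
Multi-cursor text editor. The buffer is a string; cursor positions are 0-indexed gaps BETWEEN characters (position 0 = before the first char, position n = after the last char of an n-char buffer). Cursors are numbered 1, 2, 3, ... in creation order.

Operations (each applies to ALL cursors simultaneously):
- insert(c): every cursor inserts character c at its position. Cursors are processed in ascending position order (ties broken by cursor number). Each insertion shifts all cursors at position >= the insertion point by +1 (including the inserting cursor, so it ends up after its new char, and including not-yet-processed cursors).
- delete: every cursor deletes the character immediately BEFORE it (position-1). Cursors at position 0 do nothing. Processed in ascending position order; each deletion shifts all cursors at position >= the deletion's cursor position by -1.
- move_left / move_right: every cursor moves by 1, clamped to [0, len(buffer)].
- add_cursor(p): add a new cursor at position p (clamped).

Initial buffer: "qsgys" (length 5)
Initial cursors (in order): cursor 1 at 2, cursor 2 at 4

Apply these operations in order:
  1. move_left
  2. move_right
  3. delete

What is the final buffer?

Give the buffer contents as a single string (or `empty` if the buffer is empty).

After op 1 (move_left): buffer="qsgys" (len 5), cursors c1@1 c2@3, authorship .....
After op 2 (move_right): buffer="qsgys" (len 5), cursors c1@2 c2@4, authorship .....
After op 3 (delete): buffer="qgs" (len 3), cursors c1@1 c2@2, authorship ...

Answer: qgs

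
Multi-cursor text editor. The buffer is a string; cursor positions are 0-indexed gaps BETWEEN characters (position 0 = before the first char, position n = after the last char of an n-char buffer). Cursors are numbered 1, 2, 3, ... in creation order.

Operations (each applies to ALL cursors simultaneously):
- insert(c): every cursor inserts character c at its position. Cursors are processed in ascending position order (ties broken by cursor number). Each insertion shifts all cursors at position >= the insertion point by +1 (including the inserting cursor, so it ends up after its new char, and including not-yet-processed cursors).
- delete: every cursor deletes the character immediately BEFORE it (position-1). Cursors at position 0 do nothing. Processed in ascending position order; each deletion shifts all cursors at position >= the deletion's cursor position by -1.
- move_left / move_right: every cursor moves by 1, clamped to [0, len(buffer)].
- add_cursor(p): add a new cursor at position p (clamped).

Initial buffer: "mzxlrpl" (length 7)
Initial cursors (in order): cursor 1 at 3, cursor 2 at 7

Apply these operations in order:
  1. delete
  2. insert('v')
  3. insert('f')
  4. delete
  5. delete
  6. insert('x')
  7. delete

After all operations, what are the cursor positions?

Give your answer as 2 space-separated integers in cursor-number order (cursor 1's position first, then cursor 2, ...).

Answer: 2 5

Derivation:
After op 1 (delete): buffer="mzlrp" (len 5), cursors c1@2 c2@5, authorship .....
After op 2 (insert('v')): buffer="mzvlrpv" (len 7), cursors c1@3 c2@7, authorship ..1...2
After op 3 (insert('f')): buffer="mzvflrpvf" (len 9), cursors c1@4 c2@9, authorship ..11...22
After op 4 (delete): buffer="mzvlrpv" (len 7), cursors c1@3 c2@7, authorship ..1...2
After op 5 (delete): buffer="mzlrp" (len 5), cursors c1@2 c2@5, authorship .....
After op 6 (insert('x')): buffer="mzxlrpx" (len 7), cursors c1@3 c2@7, authorship ..1...2
After op 7 (delete): buffer="mzlrp" (len 5), cursors c1@2 c2@5, authorship .....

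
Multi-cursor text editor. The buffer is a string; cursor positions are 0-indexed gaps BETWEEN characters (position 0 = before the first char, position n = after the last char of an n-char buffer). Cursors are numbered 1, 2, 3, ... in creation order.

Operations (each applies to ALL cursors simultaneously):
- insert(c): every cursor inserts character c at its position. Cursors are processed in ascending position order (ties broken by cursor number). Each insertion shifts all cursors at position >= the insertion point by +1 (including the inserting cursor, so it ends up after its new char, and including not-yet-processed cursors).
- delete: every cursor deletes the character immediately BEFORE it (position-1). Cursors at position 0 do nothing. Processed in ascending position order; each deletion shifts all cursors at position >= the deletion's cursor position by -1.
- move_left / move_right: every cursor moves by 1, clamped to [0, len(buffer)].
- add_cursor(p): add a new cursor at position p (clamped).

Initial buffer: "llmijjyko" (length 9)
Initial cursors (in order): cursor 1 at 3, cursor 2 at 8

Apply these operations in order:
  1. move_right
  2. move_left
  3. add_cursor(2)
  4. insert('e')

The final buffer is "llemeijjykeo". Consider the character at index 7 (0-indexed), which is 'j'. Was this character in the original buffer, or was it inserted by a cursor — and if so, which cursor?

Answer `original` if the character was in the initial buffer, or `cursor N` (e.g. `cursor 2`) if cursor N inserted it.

Answer: original

Derivation:
After op 1 (move_right): buffer="llmijjyko" (len 9), cursors c1@4 c2@9, authorship .........
After op 2 (move_left): buffer="llmijjyko" (len 9), cursors c1@3 c2@8, authorship .........
After op 3 (add_cursor(2)): buffer="llmijjyko" (len 9), cursors c3@2 c1@3 c2@8, authorship .........
After op 4 (insert('e')): buffer="llemeijjykeo" (len 12), cursors c3@3 c1@5 c2@11, authorship ..3.1.....2.
Authorship (.=original, N=cursor N): . . 3 . 1 . . . . . 2 .
Index 7: author = original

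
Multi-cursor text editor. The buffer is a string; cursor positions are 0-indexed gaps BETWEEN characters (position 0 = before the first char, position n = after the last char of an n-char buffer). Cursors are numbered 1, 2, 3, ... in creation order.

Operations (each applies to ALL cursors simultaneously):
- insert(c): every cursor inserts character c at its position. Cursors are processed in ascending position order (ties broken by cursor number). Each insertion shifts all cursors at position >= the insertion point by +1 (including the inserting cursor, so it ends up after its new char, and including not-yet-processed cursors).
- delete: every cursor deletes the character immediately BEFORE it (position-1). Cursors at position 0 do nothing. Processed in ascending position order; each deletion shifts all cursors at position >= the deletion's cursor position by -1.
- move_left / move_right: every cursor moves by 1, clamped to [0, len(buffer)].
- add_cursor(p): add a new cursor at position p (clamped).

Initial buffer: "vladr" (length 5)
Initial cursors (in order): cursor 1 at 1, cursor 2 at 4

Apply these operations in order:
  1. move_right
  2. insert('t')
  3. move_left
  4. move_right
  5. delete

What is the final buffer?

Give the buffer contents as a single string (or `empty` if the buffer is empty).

Answer: vladr

Derivation:
After op 1 (move_right): buffer="vladr" (len 5), cursors c1@2 c2@5, authorship .....
After op 2 (insert('t')): buffer="vltadrt" (len 7), cursors c1@3 c2@7, authorship ..1...2
After op 3 (move_left): buffer="vltadrt" (len 7), cursors c1@2 c2@6, authorship ..1...2
After op 4 (move_right): buffer="vltadrt" (len 7), cursors c1@3 c2@7, authorship ..1...2
After op 5 (delete): buffer="vladr" (len 5), cursors c1@2 c2@5, authorship .....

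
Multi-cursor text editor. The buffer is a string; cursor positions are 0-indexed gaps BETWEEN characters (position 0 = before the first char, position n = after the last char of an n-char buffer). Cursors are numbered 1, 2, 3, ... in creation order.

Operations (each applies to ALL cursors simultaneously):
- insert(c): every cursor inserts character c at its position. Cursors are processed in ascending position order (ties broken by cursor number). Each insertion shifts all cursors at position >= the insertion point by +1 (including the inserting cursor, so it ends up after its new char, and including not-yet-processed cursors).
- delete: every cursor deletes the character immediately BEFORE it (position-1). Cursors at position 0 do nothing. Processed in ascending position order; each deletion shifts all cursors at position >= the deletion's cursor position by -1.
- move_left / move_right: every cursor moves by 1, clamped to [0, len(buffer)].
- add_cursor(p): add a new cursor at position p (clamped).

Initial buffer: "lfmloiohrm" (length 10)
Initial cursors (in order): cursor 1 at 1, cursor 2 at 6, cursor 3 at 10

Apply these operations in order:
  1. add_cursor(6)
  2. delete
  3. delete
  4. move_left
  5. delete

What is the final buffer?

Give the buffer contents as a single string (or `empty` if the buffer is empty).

After op 1 (add_cursor(6)): buffer="lfmloiohrm" (len 10), cursors c1@1 c2@6 c4@6 c3@10, authorship ..........
After op 2 (delete): buffer="fmlohr" (len 6), cursors c1@0 c2@3 c4@3 c3@6, authorship ......
After op 3 (delete): buffer="foh" (len 3), cursors c1@0 c2@1 c4@1 c3@3, authorship ...
After op 4 (move_left): buffer="foh" (len 3), cursors c1@0 c2@0 c4@0 c3@2, authorship ...
After op 5 (delete): buffer="fh" (len 2), cursors c1@0 c2@0 c4@0 c3@1, authorship ..

Answer: fh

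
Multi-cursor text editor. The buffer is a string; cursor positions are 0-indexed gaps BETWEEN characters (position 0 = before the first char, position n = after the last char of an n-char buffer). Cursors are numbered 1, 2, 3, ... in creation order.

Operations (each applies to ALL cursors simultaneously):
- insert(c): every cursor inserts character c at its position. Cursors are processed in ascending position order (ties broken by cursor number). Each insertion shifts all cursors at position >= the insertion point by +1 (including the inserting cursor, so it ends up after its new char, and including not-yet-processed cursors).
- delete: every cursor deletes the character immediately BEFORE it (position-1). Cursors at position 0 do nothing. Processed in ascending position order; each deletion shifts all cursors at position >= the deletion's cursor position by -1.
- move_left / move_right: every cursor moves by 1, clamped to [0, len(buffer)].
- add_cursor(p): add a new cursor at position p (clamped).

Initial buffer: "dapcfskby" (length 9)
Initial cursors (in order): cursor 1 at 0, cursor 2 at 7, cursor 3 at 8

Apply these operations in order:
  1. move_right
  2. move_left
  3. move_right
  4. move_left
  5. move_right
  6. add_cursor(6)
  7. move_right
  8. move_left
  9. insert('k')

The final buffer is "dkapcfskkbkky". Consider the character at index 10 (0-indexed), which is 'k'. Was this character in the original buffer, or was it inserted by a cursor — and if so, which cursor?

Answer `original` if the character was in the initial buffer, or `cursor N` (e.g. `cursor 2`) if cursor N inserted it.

Answer: cursor 2

Derivation:
After op 1 (move_right): buffer="dapcfskby" (len 9), cursors c1@1 c2@8 c3@9, authorship .........
After op 2 (move_left): buffer="dapcfskby" (len 9), cursors c1@0 c2@7 c3@8, authorship .........
After op 3 (move_right): buffer="dapcfskby" (len 9), cursors c1@1 c2@8 c3@9, authorship .........
After op 4 (move_left): buffer="dapcfskby" (len 9), cursors c1@0 c2@7 c3@8, authorship .........
After op 5 (move_right): buffer="dapcfskby" (len 9), cursors c1@1 c2@8 c3@9, authorship .........
After op 6 (add_cursor(6)): buffer="dapcfskby" (len 9), cursors c1@1 c4@6 c2@8 c3@9, authorship .........
After op 7 (move_right): buffer="dapcfskby" (len 9), cursors c1@2 c4@7 c2@9 c3@9, authorship .........
After op 8 (move_left): buffer="dapcfskby" (len 9), cursors c1@1 c4@6 c2@8 c3@8, authorship .........
After op 9 (insert('k')): buffer="dkapcfskkbkky" (len 13), cursors c1@2 c4@8 c2@12 c3@12, authorship .1.....4..23.
Authorship (.=original, N=cursor N): . 1 . . . . . 4 . . 2 3 .
Index 10: author = 2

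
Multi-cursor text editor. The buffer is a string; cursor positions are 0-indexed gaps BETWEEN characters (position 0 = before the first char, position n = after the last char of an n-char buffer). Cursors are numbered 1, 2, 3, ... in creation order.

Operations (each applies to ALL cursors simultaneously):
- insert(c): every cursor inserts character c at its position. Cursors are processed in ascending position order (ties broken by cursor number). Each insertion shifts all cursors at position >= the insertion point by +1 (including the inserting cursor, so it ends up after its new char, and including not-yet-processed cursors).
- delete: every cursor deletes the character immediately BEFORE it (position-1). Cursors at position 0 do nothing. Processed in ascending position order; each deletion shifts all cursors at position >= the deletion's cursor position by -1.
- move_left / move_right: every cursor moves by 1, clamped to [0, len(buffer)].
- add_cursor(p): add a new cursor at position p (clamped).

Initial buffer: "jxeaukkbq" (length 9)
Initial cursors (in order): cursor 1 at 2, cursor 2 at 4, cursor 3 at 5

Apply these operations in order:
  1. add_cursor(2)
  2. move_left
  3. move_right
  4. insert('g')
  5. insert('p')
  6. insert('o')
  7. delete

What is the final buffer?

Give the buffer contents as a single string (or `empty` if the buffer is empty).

After op 1 (add_cursor(2)): buffer="jxeaukkbq" (len 9), cursors c1@2 c4@2 c2@4 c3@5, authorship .........
After op 2 (move_left): buffer="jxeaukkbq" (len 9), cursors c1@1 c4@1 c2@3 c3@4, authorship .........
After op 3 (move_right): buffer="jxeaukkbq" (len 9), cursors c1@2 c4@2 c2@4 c3@5, authorship .........
After op 4 (insert('g')): buffer="jxggeagugkkbq" (len 13), cursors c1@4 c4@4 c2@7 c3@9, authorship ..14..2.3....
After op 5 (insert('p')): buffer="jxggppeagpugpkkbq" (len 17), cursors c1@6 c4@6 c2@10 c3@13, authorship ..1414..22.33....
After op 6 (insert('o')): buffer="jxggppooeagpougpokkbq" (len 21), cursors c1@8 c4@8 c2@13 c3@17, authorship ..141414..222.333....
After op 7 (delete): buffer="jxggppeagpugpkkbq" (len 17), cursors c1@6 c4@6 c2@10 c3@13, authorship ..1414..22.33....

Answer: jxggppeagpugpkkbq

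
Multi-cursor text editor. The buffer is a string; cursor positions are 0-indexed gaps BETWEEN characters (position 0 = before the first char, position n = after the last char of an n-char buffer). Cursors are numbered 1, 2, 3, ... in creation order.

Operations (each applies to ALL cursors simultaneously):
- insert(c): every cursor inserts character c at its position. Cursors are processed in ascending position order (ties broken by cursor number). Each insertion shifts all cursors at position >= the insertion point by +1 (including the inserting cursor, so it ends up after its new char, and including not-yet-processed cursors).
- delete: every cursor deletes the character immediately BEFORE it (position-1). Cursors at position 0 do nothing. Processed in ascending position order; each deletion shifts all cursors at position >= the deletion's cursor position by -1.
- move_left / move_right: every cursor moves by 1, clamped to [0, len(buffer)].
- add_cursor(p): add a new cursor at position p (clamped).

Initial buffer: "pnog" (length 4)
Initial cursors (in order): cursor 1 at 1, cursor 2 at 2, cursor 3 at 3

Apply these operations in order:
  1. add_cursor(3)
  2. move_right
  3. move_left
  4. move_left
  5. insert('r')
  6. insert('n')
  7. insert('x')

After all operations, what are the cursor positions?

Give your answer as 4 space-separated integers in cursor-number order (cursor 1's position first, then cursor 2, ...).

After op 1 (add_cursor(3)): buffer="pnog" (len 4), cursors c1@1 c2@2 c3@3 c4@3, authorship ....
After op 2 (move_right): buffer="pnog" (len 4), cursors c1@2 c2@3 c3@4 c4@4, authorship ....
After op 3 (move_left): buffer="pnog" (len 4), cursors c1@1 c2@2 c3@3 c4@3, authorship ....
After op 4 (move_left): buffer="pnog" (len 4), cursors c1@0 c2@1 c3@2 c4@2, authorship ....
After op 5 (insert('r')): buffer="rprnrrog" (len 8), cursors c1@1 c2@3 c3@6 c4@6, authorship 1.2.34..
After op 6 (insert('n')): buffer="rnprnnrrnnog" (len 12), cursors c1@2 c2@5 c3@10 c4@10, authorship 11.22.3434..
After op 7 (insert('x')): buffer="rnxprnxnrrnnxxog" (len 16), cursors c1@3 c2@7 c3@14 c4@14, authorship 111.222.343434..

Answer: 3 7 14 14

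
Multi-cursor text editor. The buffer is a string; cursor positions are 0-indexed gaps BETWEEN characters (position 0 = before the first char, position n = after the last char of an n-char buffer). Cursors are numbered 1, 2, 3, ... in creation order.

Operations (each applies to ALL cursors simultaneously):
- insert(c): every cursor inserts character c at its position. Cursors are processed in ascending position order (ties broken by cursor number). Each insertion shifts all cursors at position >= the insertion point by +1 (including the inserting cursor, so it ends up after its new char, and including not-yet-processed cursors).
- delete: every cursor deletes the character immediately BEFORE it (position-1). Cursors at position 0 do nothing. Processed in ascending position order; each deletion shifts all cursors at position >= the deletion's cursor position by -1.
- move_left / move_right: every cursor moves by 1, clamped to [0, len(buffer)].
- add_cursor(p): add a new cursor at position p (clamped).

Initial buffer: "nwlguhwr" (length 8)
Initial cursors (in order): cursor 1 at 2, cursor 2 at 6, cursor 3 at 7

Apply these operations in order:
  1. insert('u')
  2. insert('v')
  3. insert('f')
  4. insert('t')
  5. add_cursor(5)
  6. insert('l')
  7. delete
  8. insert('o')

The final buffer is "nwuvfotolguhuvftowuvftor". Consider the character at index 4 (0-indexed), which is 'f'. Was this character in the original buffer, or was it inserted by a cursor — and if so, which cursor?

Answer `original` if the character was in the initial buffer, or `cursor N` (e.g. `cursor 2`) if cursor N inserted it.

After op 1 (insert('u')): buffer="nwulguhuwur" (len 11), cursors c1@3 c2@8 c3@10, authorship ..1....2.3.
After op 2 (insert('v')): buffer="nwuvlguhuvwuvr" (len 14), cursors c1@4 c2@10 c3@13, authorship ..11....22.33.
After op 3 (insert('f')): buffer="nwuvflguhuvfwuvfr" (len 17), cursors c1@5 c2@12 c3@16, authorship ..111....222.333.
After op 4 (insert('t')): buffer="nwuvftlguhuvftwuvftr" (len 20), cursors c1@6 c2@14 c3@19, authorship ..1111....2222.3333.
After op 5 (add_cursor(5)): buffer="nwuvftlguhuvftwuvftr" (len 20), cursors c4@5 c1@6 c2@14 c3@19, authorship ..1111....2222.3333.
After op 6 (insert('l')): buffer="nwuvfltllguhuvftlwuvftlr" (len 24), cursors c4@6 c1@8 c2@17 c3@23, authorship ..111411....22222.33333.
After op 7 (delete): buffer="nwuvftlguhuvftwuvftr" (len 20), cursors c4@5 c1@6 c2@14 c3@19, authorship ..1111....2222.3333.
After op 8 (insert('o')): buffer="nwuvfotolguhuvftowuvftor" (len 24), cursors c4@6 c1@8 c2@17 c3@23, authorship ..111411....22222.33333.
Authorship (.=original, N=cursor N): . . 1 1 1 4 1 1 . . . . 2 2 2 2 2 . 3 3 3 3 3 .
Index 4: author = 1

Answer: cursor 1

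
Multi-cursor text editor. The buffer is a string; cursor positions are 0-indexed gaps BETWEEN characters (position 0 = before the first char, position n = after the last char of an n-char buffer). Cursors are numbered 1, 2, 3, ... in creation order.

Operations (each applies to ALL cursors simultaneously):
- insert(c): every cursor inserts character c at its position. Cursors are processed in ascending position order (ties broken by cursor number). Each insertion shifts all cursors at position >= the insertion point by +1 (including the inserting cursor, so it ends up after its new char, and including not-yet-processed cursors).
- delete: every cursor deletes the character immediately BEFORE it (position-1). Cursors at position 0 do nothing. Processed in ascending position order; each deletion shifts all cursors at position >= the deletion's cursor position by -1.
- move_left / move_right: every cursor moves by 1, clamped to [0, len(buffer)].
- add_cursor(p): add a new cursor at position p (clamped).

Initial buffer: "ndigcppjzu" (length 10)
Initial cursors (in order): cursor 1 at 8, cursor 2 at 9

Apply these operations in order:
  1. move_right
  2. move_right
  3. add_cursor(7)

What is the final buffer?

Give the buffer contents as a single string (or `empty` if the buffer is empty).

After op 1 (move_right): buffer="ndigcppjzu" (len 10), cursors c1@9 c2@10, authorship ..........
After op 2 (move_right): buffer="ndigcppjzu" (len 10), cursors c1@10 c2@10, authorship ..........
After op 3 (add_cursor(7)): buffer="ndigcppjzu" (len 10), cursors c3@7 c1@10 c2@10, authorship ..........

Answer: ndigcppjzu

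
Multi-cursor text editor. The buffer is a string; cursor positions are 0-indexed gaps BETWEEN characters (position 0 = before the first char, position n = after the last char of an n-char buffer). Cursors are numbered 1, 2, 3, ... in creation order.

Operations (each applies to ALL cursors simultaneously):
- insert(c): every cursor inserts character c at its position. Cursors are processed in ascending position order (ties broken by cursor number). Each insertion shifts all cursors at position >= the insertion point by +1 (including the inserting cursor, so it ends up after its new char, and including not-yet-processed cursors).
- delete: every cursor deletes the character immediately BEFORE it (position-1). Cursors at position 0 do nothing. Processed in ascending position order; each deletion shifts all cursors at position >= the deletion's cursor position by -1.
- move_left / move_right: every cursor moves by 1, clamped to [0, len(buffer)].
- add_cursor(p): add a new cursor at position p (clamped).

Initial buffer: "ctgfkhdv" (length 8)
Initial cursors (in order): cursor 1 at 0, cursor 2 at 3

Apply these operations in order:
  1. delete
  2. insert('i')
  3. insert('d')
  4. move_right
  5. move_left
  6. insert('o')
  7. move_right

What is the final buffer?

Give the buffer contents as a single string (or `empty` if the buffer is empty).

Answer: idoctidofkhdv

Derivation:
After op 1 (delete): buffer="ctfkhdv" (len 7), cursors c1@0 c2@2, authorship .......
After op 2 (insert('i')): buffer="ictifkhdv" (len 9), cursors c1@1 c2@4, authorship 1..2.....
After op 3 (insert('d')): buffer="idctidfkhdv" (len 11), cursors c1@2 c2@6, authorship 11..22.....
After op 4 (move_right): buffer="idctidfkhdv" (len 11), cursors c1@3 c2@7, authorship 11..22.....
After op 5 (move_left): buffer="idctidfkhdv" (len 11), cursors c1@2 c2@6, authorship 11..22.....
After op 6 (insert('o')): buffer="idoctidofkhdv" (len 13), cursors c1@3 c2@8, authorship 111..222.....
After op 7 (move_right): buffer="idoctidofkhdv" (len 13), cursors c1@4 c2@9, authorship 111..222.....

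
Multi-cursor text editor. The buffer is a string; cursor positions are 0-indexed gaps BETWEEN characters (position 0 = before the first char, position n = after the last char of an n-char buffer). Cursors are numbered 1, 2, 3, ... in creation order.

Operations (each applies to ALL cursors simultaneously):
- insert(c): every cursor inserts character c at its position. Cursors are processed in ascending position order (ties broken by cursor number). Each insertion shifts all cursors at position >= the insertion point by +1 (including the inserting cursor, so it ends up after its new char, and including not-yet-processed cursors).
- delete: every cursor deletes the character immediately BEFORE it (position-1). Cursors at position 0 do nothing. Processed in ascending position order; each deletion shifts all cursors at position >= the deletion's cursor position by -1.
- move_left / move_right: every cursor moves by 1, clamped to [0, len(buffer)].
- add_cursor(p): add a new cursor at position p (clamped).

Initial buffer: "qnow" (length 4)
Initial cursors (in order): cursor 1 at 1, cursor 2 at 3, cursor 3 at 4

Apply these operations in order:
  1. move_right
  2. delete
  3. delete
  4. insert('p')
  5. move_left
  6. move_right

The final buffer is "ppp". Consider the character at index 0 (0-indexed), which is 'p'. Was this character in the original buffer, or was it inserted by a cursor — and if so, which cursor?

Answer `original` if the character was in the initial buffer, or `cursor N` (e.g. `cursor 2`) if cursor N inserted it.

After op 1 (move_right): buffer="qnow" (len 4), cursors c1@2 c2@4 c3@4, authorship ....
After op 2 (delete): buffer="q" (len 1), cursors c1@1 c2@1 c3@1, authorship .
After op 3 (delete): buffer="" (len 0), cursors c1@0 c2@0 c3@0, authorship 
After op 4 (insert('p')): buffer="ppp" (len 3), cursors c1@3 c2@3 c3@3, authorship 123
After op 5 (move_left): buffer="ppp" (len 3), cursors c1@2 c2@2 c3@2, authorship 123
After op 6 (move_right): buffer="ppp" (len 3), cursors c1@3 c2@3 c3@3, authorship 123
Authorship (.=original, N=cursor N): 1 2 3
Index 0: author = 1

Answer: cursor 1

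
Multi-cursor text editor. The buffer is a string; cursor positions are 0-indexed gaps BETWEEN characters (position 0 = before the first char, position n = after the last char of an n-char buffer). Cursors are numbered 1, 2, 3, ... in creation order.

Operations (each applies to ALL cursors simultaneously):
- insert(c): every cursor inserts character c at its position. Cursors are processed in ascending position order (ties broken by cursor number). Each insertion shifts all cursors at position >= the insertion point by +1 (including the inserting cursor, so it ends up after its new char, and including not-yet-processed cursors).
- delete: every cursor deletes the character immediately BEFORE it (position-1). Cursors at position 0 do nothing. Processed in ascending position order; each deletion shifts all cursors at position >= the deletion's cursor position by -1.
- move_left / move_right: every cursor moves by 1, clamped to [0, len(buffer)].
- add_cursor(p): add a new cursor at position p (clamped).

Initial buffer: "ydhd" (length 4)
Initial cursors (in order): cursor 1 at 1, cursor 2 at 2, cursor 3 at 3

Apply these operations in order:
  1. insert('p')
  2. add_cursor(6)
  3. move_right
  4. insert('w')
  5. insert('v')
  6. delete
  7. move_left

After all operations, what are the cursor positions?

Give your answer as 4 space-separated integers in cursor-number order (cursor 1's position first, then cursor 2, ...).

Answer: 3 6 10 10

Derivation:
After op 1 (insert('p')): buffer="ypdphpd" (len 7), cursors c1@2 c2@4 c3@6, authorship .1.2.3.
After op 2 (add_cursor(6)): buffer="ypdphpd" (len 7), cursors c1@2 c2@4 c3@6 c4@6, authorship .1.2.3.
After op 3 (move_right): buffer="ypdphpd" (len 7), cursors c1@3 c2@5 c3@7 c4@7, authorship .1.2.3.
After op 4 (insert('w')): buffer="ypdwphwpdww" (len 11), cursors c1@4 c2@7 c3@11 c4@11, authorship .1.12.23.34
After op 5 (insert('v')): buffer="ypdwvphwvpdwwvv" (len 15), cursors c1@5 c2@9 c3@15 c4@15, authorship .1.112.223.3434
After op 6 (delete): buffer="ypdwphwpdww" (len 11), cursors c1@4 c2@7 c3@11 c4@11, authorship .1.12.23.34
After op 7 (move_left): buffer="ypdwphwpdww" (len 11), cursors c1@3 c2@6 c3@10 c4@10, authorship .1.12.23.34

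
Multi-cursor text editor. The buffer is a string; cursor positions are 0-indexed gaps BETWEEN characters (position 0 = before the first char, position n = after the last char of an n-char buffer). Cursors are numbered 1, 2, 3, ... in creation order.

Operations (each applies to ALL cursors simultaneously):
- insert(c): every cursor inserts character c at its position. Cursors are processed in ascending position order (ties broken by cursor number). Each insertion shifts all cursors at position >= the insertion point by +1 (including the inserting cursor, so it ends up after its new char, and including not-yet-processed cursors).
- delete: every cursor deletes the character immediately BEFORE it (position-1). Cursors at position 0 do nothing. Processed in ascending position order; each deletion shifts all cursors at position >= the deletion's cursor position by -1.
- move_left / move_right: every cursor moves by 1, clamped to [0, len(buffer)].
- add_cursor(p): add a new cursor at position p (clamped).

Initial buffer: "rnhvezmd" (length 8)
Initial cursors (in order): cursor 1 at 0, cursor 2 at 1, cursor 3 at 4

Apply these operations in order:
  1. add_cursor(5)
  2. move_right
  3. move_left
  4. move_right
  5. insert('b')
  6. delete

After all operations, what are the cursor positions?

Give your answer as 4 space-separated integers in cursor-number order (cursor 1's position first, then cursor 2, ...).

After op 1 (add_cursor(5)): buffer="rnhvezmd" (len 8), cursors c1@0 c2@1 c3@4 c4@5, authorship ........
After op 2 (move_right): buffer="rnhvezmd" (len 8), cursors c1@1 c2@2 c3@5 c4@6, authorship ........
After op 3 (move_left): buffer="rnhvezmd" (len 8), cursors c1@0 c2@1 c3@4 c4@5, authorship ........
After op 4 (move_right): buffer="rnhvezmd" (len 8), cursors c1@1 c2@2 c3@5 c4@6, authorship ........
After op 5 (insert('b')): buffer="rbnbhvebzbmd" (len 12), cursors c1@2 c2@4 c3@8 c4@10, authorship .1.2...3.4..
After op 6 (delete): buffer="rnhvezmd" (len 8), cursors c1@1 c2@2 c3@5 c4@6, authorship ........

Answer: 1 2 5 6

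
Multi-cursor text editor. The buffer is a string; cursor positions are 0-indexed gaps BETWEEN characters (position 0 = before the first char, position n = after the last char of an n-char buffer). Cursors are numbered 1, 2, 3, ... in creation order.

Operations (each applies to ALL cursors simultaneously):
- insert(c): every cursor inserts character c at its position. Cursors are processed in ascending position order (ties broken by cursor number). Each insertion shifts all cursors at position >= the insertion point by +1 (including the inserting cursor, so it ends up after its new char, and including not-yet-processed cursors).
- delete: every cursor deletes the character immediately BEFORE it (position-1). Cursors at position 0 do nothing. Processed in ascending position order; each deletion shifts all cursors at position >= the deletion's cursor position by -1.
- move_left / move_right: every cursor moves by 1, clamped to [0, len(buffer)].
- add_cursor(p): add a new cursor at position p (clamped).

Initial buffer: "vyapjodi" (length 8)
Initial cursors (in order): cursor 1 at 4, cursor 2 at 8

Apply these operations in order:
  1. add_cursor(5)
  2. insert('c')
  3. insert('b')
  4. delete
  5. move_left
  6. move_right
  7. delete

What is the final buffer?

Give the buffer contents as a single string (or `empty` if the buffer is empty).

After op 1 (add_cursor(5)): buffer="vyapjodi" (len 8), cursors c1@4 c3@5 c2@8, authorship ........
After op 2 (insert('c')): buffer="vyapcjcodic" (len 11), cursors c1@5 c3@7 c2@11, authorship ....1.3...2
After op 3 (insert('b')): buffer="vyapcbjcbodicb" (len 14), cursors c1@6 c3@9 c2@14, authorship ....11.33...22
After op 4 (delete): buffer="vyapcjcodic" (len 11), cursors c1@5 c3@7 c2@11, authorship ....1.3...2
After op 5 (move_left): buffer="vyapcjcodic" (len 11), cursors c1@4 c3@6 c2@10, authorship ....1.3...2
After op 6 (move_right): buffer="vyapcjcodic" (len 11), cursors c1@5 c3@7 c2@11, authorship ....1.3...2
After op 7 (delete): buffer="vyapjodi" (len 8), cursors c1@4 c3@5 c2@8, authorship ........

Answer: vyapjodi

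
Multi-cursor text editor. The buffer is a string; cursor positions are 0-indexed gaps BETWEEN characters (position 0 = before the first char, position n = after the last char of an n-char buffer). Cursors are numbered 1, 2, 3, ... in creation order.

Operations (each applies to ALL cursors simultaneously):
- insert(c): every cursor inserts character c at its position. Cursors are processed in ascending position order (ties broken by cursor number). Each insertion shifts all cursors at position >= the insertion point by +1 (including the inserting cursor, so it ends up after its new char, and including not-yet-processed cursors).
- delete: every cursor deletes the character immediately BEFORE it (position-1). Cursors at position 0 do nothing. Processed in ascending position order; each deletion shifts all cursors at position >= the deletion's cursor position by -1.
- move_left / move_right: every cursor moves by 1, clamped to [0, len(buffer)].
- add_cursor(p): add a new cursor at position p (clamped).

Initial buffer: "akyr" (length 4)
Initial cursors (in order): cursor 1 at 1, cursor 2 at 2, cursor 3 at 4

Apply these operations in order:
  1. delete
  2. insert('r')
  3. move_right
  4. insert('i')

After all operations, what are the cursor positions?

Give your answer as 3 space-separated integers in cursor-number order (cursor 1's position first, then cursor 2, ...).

Answer: 5 5 7

Derivation:
After op 1 (delete): buffer="y" (len 1), cursors c1@0 c2@0 c3@1, authorship .
After op 2 (insert('r')): buffer="rryr" (len 4), cursors c1@2 c2@2 c3@4, authorship 12.3
After op 3 (move_right): buffer="rryr" (len 4), cursors c1@3 c2@3 c3@4, authorship 12.3
After op 4 (insert('i')): buffer="rryiiri" (len 7), cursors c1@5 c2@5 c3@7, authorship 12.1233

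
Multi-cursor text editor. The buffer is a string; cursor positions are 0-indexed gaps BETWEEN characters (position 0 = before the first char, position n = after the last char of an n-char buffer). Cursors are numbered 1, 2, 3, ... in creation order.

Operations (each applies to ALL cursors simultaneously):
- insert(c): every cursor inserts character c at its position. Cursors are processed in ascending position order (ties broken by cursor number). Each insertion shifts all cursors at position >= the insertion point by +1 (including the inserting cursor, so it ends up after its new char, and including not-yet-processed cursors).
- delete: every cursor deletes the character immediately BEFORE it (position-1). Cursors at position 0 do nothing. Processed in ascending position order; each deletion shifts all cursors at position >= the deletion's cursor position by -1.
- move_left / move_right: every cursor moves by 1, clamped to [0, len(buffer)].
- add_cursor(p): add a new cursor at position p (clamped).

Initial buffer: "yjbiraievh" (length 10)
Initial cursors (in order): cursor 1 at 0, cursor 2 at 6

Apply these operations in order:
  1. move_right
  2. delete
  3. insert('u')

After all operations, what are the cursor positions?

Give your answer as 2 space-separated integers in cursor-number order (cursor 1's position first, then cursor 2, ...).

Answer: 1 7

Derivation:
After op 1 (move_right): buffer="yjbiraievh" (len 10), cursors c1@1 c2@7, authorship ..........
After op 2 (delete): buffer="jbiraevh" (len 8), cursors c1@0 c2@5, authorship ........
After op 3 (insert('u')): buffer="ujbirauevh" (len 10), cursors c1@1 c2@7, authorship 1.....2...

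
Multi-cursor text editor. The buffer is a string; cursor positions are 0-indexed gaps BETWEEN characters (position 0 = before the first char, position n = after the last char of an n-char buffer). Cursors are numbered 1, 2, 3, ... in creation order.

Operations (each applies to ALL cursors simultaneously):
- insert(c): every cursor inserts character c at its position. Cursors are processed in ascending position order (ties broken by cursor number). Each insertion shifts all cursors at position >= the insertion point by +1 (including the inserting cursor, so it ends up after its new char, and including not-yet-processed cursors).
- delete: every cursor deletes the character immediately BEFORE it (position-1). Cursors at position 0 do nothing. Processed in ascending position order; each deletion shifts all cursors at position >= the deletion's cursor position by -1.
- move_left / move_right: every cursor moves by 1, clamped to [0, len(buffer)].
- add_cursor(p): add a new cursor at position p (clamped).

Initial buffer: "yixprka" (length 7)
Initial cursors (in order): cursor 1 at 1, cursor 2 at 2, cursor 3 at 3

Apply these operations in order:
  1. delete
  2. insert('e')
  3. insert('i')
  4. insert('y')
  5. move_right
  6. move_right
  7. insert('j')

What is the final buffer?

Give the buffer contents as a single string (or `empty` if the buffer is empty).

After op 1 (delete): buffer="prka" (len 4), cursors c1@0 c2@0 c3@0, authorship ....
After op 2 (insert('e')): buffer="eeeprka" (len 7), cursors c1@3 c2@3 c3@3, authorship 123....
After op 3 (insert('i')): buffer="eeeiiiprka" (len 10), cursors c1@6 c2@6 c3@6, authorship 123123....
After op 4 (insert('y')): buffer="eeeiiiyyyprka" (len 13), cursors c1@9 c2@9 c3@9, authorship 123123123....
After op 5 (move_right): buffer="eeeiiiyyyprka" (len 13), cursors c1@10 c2@10 c3@10, authorship 123123123....
After op 6 (move_right): buffer="eeeiiiyyyprka" (len 13), cursors c1@11 c2@11 c3@11, authorship 123123123....
After op 7 (insert('j')): buffer="eeeiiiyyyprjjjka" (len 16), cursors c1@14 c2@14 c3@14, authorship 123123123..123..

Answer: eeeiiiyyyprjjjka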